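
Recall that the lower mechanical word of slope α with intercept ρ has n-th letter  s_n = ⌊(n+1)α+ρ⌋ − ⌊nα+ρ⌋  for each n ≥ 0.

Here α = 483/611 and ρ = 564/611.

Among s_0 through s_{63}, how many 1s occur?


#1s = Σ_{n=0}^{63} s_n = Σ_{n=0}^{63} (⌊(n+1)α+ρ⌋ − ⌊nα+ρ⌋)
the sum telescopes: every ⌊nα+ρ⌋ with 0 < n < 64 appears once with + and once with −, leaving ⌊64α+ρ⌋ − ⌊0·α+ρ⌋
64α + ρ = (64·483 + 564) / 611 = 31476/611
ρ = 564/611
⌊31476/611⌋ = 51,  ⌊564/611⌋ = 0
#1s = 51 − 0 = 51

51


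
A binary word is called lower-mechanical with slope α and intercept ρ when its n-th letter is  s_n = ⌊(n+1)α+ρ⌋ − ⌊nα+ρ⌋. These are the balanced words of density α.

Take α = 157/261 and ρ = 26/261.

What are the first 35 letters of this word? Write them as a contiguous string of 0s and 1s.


01011010110101101011010110101101011

n=0: ⌊(1·157+26)/261⌋ − ⌊(0·157+26)/261⌋ = ⌊183/261⌋ − ⌊26/261⌋ = 0 − 0 = 0
n=1: ⌊(2·157+26)/261⌋ − ⌊(1·157+26)/261⌋ = ⌊340/261⌋ − ⌊183/261⌋ = 1 − 0 = 1
n=2: ⌊(3·157+26)/261⌋ − ⌊(2·157+26)/261⌋ = ⌊497/261⌋ − ⌊340/261⌋ = 1 − 1 = 0
n=3: ⌊(4·157+26)/261⌋ − ⌊(3·157+26)/261⌋ = ⌊654/261⌋ − ⌊497/261⌋ = 2 − 1 = 1
n=4: ⌊(5·157+26)/261⌋ − ⌊(4·157+26)/261⌋ = ⌊811/261⌋ − ⌊654/261⌋ = 3 − 2 = 1
n=5: ⌊(6·157+26)/261⌋ − ⌊(5·157+26)/261⌋ = ⌊968/261⌋ − ⌊811/261⌋ = 3 − 3 = 0
n=6: ⌊(7·157+26)/261⌋ − ⌊(6·157+26)/261⌋ = ⌊1125/261⌋ − ⌊968/261⌋ = 4 − 3 = 1
n=7: ⌊(8·157+26)/261⌋ − ⌊(7·157+26)/261⌋ = ⌊1282/261⌋ − ⌊1125/261⌋ = 4 − 4 = 0
n=8: ⌊(9·157+26)/261⌋ − ⌊(8·157+26)/261⌋ = ⌊1439/261⌋ − ⌊1282/261⌋ = 5 − 4 = 1
n=9: ⌊(10·157+26)/261⌋ − ⌊(9·157+26)/261⌋ = ⌊1596/261⌋ − ⌊1439/261⌋ = 6 − 5 = 1
n=10: ⌊(11·157+26)/261⌋ − ⌊(10·157+26)/261⌋ = ⌊1753/261⌋ − ⌊1596/261⌋ = 6 − 6 = 0
n=11: ⌊(12·157+26)/261⌋ − ⌊(11·157+26)/261⌋ = ⌊1910/261⌋ − ⌊1753/261⌋ = 7 − 6 = 1
n=12: ⌊(13·157+26)/261⌋ − ⌊(12·157+26)/261⌋ = ⌊2067/261⌋ − ⌊1910/261⌋ = 7 − 7 = 0
n=13: ⌊(14·157+26)/261⌋ − ⌊(13·157+26)/261⌋ = ⌊2224/261⌋ − ⌊2067/261⌋ = 8 − 7 = 1
n=14: ⌊(15·157+26)/261⌋ − ⌊(14·157+26)/261⌋ = ⌊2381/261⌋ − ⌊2224/261⌋ = 9 − 8 = 1
n=15: ⌊(16·157+26)/261⌋ − ⌊(15·157+26)/261⌋ = ⌊2538/261⌋ − ⌊2381/261⌋ = 9 − 9 = 0
n=16: ⌊(17·157+26)/261⌋ − ⌊(16·157+26)/261⌋ = ⌊2695/261⌋ − ⌊2538/261⌋ = 10 − 9 = 1
n=17: ⌊(18·157+26)/261⌋ − ⌊(17·157+26)/261⌋ = ⌊2852/261⌋ − ⌊2695/261⌋ = 10 − 10 = 0
n=18: ⌊(19·157+26)/261⌋ − ⌊(18·157+26)/261⌋ = ⌊3009/261⌋ − ⌊2852/261⌋ = 11 − 10 = 1
n=19: ⌊(20·157+26)/261⌋ − ⌊(19·157+26)/261⌋ = ⌊3166/261⌋ − ⌊3009/261⌋ = 12 − 11 = 1
n=20: ⌊(21·157+26)/261⌋ − ⌊(20·157+26)/261⌋ = ⌊3323/261⌋ − ⌊3166/261⌋ = 12 − 12 = 0
n=21: ⌊(22·157+26)/261⌋ − ⌊(21·157+26)/261⌋ = ⌊3480/261⌋ − ⌊3323/261⌋ = 13 − 12 = 1
n=22: ⌊(23·157+26)/261⌋ − ⌊(22·157+26)/261⌋ = ⌊3637/261⌋ − ⌊3480/261⌋ = 13 − 13 = 0
n=23: ⌊(24·157+26)/261⌋ − ⌊(23·157+26)/261⌋ = ⌊3794/261⌋ − ⌊3637/261⌋ = 14 − 13 = 1
n=24: ⌊(25·157+26)/261⌋ − ⌊(24·157+26)/261⌋ = ⌊3951/261⌋ − ⌊3794/261⌋ = 15 − 14 = 1
n=25: ⌊(26·157+26)/261⌋ − ⌊(25·157+26)/261⌋ = ⌊4108/261⌋ − ⌊3951/261⌋ = 15 − 15 = 0
n=26: ⌊(27·157+26)/261⌋ − ⌊(26·157+26)/261⌋ = ⌊4265/261⌋ − ⌊4108/261⌋ = 16 − 15 = 1
n=27: ⌊(28·157+26)/261⌋ − ⌊(27·157+26)/261⌋ = ⌊4422/261⌋ − ⌊4265/261⌋ = 16 − 16 = 0
n=28: ⌊(29·157+26)/261⌋ − ⌊(28·157+26)/261⌋ = ⌊4579/261⌋ − ⌊4422/261⌋ = 17 − 16 = 1
n=29: ⌊(30·157+26)/261⌋ − ⌊(29·157+26)/261⌋ = ⌊4736/261⌋ − ⌊4579/261⌋ = 18 − 17 = 1
n=30: ⌊(31·157+26)/261⌋ − ⌊(30·157+26)/261⌋ = ⌊4893/261⌋ − ⌊4736/261⌋ = 18 − 18 = 0
n=31: ⌊(32·157+26)/261⌋ − ⌊(31·157+26)/261⌋ = ⌊5050/261⌋ − ⌊4893/261⌋ = 19 − 18 = 1
n=32: ⌊(33·157+26)/261⌋ − ⌊(32·157+26)/261⌋ = ⌊5207/261⌋ − ⌊5050/261⌋ = 19 − 19 = 0
n=33: ⌊(34·157+26)/261⌋ − ⌊(33·157+26)/261⌋ = ⌊5364/261⌋ − ⌊5207/261⌋ = 20 − 19 = 1
n=34: ⌊(35·157+26)/261⌋ − ⌊(34·157+26)/261⌋ = ⌊5521/261⌋ − ⌊5364/261⌋ = 21 − 20 = 1


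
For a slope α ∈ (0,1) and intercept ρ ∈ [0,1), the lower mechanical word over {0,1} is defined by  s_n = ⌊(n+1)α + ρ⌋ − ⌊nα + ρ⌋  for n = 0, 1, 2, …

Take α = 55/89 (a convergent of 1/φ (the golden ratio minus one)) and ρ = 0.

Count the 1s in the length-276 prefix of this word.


170

#1s = Σ_{n=0}^{275} s_n = Σ_{n=0}^{275} (⌊(n+1)α+ρ⌋ − ⌊nα+ρ⌋)
the sum telescopes: every ⌊nα+ρ⌋ with 0 < n < 276 appears once with + and once with −, leaving ⌊276α+ρ⌋ − ⌊0·α+ρ⌋
276α + ρ = (276·55) / 89 = 15180/89
ρ = 0/89
⌊15180/89⌋ = 170,  ⌊0/89⌋ = 0
#1s = 170 − 0 = 170


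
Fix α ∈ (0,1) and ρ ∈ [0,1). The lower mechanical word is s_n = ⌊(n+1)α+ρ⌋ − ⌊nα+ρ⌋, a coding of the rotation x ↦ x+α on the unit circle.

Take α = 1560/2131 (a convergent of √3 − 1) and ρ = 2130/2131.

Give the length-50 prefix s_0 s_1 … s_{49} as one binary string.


n=0: ⌊(1·1560+2130)/2131⌋ − ⌊(0·1560+2130)/2131⌋ = ⌊3690/2131⌋ − ⌊2130/2131⌋ = 1 − 0 = 1
n=1: ⌊(2·1560+2130)/2131⌋ − ⌊(1·1560+2130)/2131⌋ = ⌊5250/2131⌋ − ⌊3690/2131⌋ = 2 − 1 = 1
n=2: ⌊(3·1560+2130)/2131⌋ − ⌊(2·1560+2130)/2131⌋ = ⌊6810/2131⌋ − ⌊5250/2131⌋ = 3 − 2 = 1
n=3: ⌊(4·1560+2130)/2131⌋ − ⌊(3·1560+2130)/2131⌋ = ⌊8370/2131⌋ − ⌊6810/2131⌋ = 3 − 3 = 0
n=4: ⌊(5·1560+2130)/2131⌋ − ⌊(4·1560+2130)/2131⌋ = ⌊9930/2131⌋ − ⌊8370/2131⌋ = 4 − 3 = 1
n=5: ⌊(6·1560+2130)/2131⌋ − ⌊(5·1560+2130)/2131⌋ = ⌊11490/2131⌋ − ⌊9930/2131⌋ = 5 − 4 = 1
n=6: ⌊(7·1560+2130)/2131⌋ − ⌊(6·1560+2130)/2131⌋ = ⌊13050/2131⌋ − ⌊11490/2131⌋ = 6 − 5 = 1
n=7: ⌊(8·1560+2130)/2131⌋ − ⌊(7·1560+2130)/2131⌋ = ⌊14610/2131⌋ − ⌊13050/2131⌋ = 6 − 6 = 0
n=8: ⌊(9·1560+2130)/2131⌋ − ⌊(8·1560+2130)/2131⌋ = ⌊16170/2131⌋ − ⌊14610/2131⌋ = 7 − 6 = 1
n=9: ⌊(10·1560+2130)/2131⌋ − ⌊(9·1560+2130)/2131⌋ = ⌊17730/2131⌋ − ⌊16170/2131⌋ = 8 − 7 = 1
n=10: ⌊(11·1560+2130)/2131⌋ − ⌊(10·1560+2130)/2131⌋ = ⌊19290/2131⌋ − ⌊17730/2131⌋ = 9 − 8 = 1
n=11: ⌊(12·1560+2130)/2131⌋ − ⌊(11·1560+2130)/2131⌋ = ⌊20850/2131⌋ − ⌊19290/2131⌋ = 9 − 9 = 0
n=12: ⌊(13·1560+2130)/2131⌋ − ⌊(12·1560+2130)/2131⌋ = ⌊22410/2131⌋ − ⌊20850/2131⌋ = 10 − 9 = 1
n=13: ⌊(14·1560+2130)/2131⌋ − ⌊(13·1560+2130)/2131⌋ = ⌊23970/2131⌋ − ⌊22410/2131⌋ = 11 − 10 = 1
n=14: ⌊(15·1560+2130)/2131⌋ − ⌊(14·1560+2130)/2131⌋ = ⌊25530/2131⌋ − ⌊23970/2131⌋ = 11 − 11 = 0
n=15: ⌊(16·1560+2130)/2131⌋ − ⌊(15·1560+2130)/2131⌋ = ⌊27090/2131⌋ − ⌊25530/2131⌋ = 12 − 11 = 1
n=16: ⌊(17·1560+2130)/2131⌋ − ⌊(16·1560+2130)/2131⌋ = ⌊28650/2131⌋ − ⌊27090/2131⌋ = 13 − 12 = 1
n=17: ⌊(18·1560+2130)/2131⌋ − ⌊(17·1560+2130)/2131⌋ = ⌊30210/2131⌋ − ⌊28650/2131⌋ = 14 − 13 = 1
n=18: ⌊(19·1560+2130)/2131⌋ − ⌊(18·1560+2130)/2131⌋ = ⌊31770/2131⌋ − ⌊30210/2131⌋ = 14 − 14 = 0
n=19: ⌊(20·1560+2130)/2131⌋ − ⌊(19·1560+2130)/2131⌋ = ⌊33330/2131⌋ − ⌊31770/2131⌋ = 15 − 14 = 1
n=20: ⌊(21·1560+2130)/2131⌋ − ⌊(20·1560+2130)/2131⌋ = ⌊34890/2131⌋ − ⌊33330/2131⌋ = 16 − 15 = 1
n=21: ⌊(22·1560+2130)/2131⌋ − ⌊(21·1560+2130)/2131⌋ = ⌊36450/2131⌋ − ⌊34890/2131⌋ = 17 − 16 = 1
n=22: ⌊(23·1560+2130)/2131⌋ − ⌊(22·1560+2130)/2131⌋ = ⌊38010/2131⌋ − ⌊36450/2131⌋ = 17 − 17 = 0
n=23: ⌊(24·1560+2130)/2131⌋ − ⌊(23·1560+2130)/2131⌋ = ⌊39570/2131⌋ − ⌊38010/2131⌋ = 18 − 17 = 1
n=24: ⌊(25·1560+2130)/2131⌋ − ⌊(24·1560+2130)/2131⌋ = ⌊41130/2131⌋ − ⌊39570/2131⌋ = 19 − 18 = 1
n=25: ⌊(26·1560+2130)/2131⌋ − ⌊(25·1560+2130)/2131⌋ = ⌊42690/2131⌋ − ⌊41130/2131⌋ = 20 − 19 = 1
n=26: ⌊(27·1560+2130)/2131⌋ − ⌊(26·1560+2130)/2131⌋ = ⌊44250/2131⌋ − ⌊42690/2131⌋ = 20 − 20 = 0
n=27: ⌊(28·1560+2130)/2131⌋ − ⌊(27·1560+2130)/2131⌋ = ⌊45810/2131⌋ − ⌊44250/2131⌋ = 21 − 20 = 1
n=28: ⌊(29·1560+2130)/2131⌋ − ⌊(28·1560+2130)/2131⌋ = ⌊47370/2131⌋ − ⌊45810/2131⌋ = 22 − 21 = 1
n=29: ⌊(30·1560+2130)/2131⌋ − ⌊(29·1560+2130)/2131⌋ = ⌊48930/2131⌋ − ⌊47370/2131⌋ = 22 − 22 = 0
n=30: ⌊(31·1560+2130)/2131⌋ − ⌊(30·1560+2130)/2131⌋ = ⌊50490/2131⌋ − ⌊48930/2131⌋ = 23 − 22 = 1
n=31: ⌊(32·1560+2130)/2131⌋ − ⌊(31·1560+2130)/2131⌋ = ⌊52050/2131⌋ − ⌊50490/2131⌋ = 24 − 23 = 1
n=32: ⌊(33·1560+2130)/2131⌋ − ⌊(32·1560+2130)/2131⌋ = ⌊53610/2131⌋ − ⌊52050/2131⌋ = 25 − 24 = 1
n=33: ⌊(34·1560+2130)/2131⌋ − ⌊(33·1560+2130)/2131⌋ = ⌊55170/2131⌋ − ⌊53610/2131⌋ = 25 − 25 = 0
n=34: ⌊(35·1560+2130)/2131⌋ − ⌊(34·1560+2130)/2131⌋ = ⌊56730/2131⌋ − ⌊55170/2131⌋ = 26 − 25 = 1
n=35: ⌊(36·1560+2130)/2131⌋ − ⌊(35·1560+2130)/2131⌋ = ⌊58290/2131⌋ − ⌊56730/2131⌋ = 27 − 26 = 1
n=36: ⌊(37·1560+2130)/2131⌋ − ⌊(36·1560+2130)/2131⌋ = ⌊59850/2131⌋ − ⌊58290/2131⌋ = 28 − 27 = 1
n=37: ⌊(38·1560+2130)/2131⌋ − ⌊(37·1560+2130)/2131⌋ = ⌊61410/2131⌋ − ⌊59850/2131⌋ = 28 − 28 = 0
n=38: ⌊(39·1560+2130)/2131⌋ − ⌊(38·1560+2130)/2131⌋ = ⌊62970/2131⌋ − ⌊61410/2131⌋ = 29 − 28 = 1
n=39: ⌊(40·1560+2130)/2131⌋ − ⌊(39·1560+2130)/2131⌋ = ⌊64530/2131⌋ − ⌊62970/2131⌋ = 30 − 29 = 1
n=40: ⌊(41·1560+2130)/2131⌋ − ⌊(40·1560+2130)/2131⌋ = ⌊66090/2131⌋ − ⌊64530/2131⌋ = 31 − 30 = 1
n=41: ⌊(42·1560+2130)/2131⌋ − ⌊(41·1560+2130)/2131⌋ = ⌊67650/2131⌋ − ⌊66090/2131⌋ = 31 − 31 = 0
n=42: ⌊(43·1560+2130)/2131⌋ − ⌊(42·1560+2130)/2131⌋ = ⌊69210/2131⌋ − ⌊67650/2131⌋ = 32 − 31 = 1
n=43: ⌊(44·1560+2130)/2131⌋ − ⌊(43·1560+2130)/2131⌋ = ⌊70770/2131⌋ − ⌊69210/2131⌋ = 33 − 32 = 1
n=44: ⌊(45·1560+2130)/2131⌋ − ⌊(44·1560+2130)/2131⌋ = ⌊72330/2131⌋ − ⌊70770/2131⌋ = 33 − 33 = 0
n=45: ⌊(46·1560+2130)/2131⌋ − ⌊(45·1560+2130)/2131⌋ = ⌊73890/2131⌋ − ⌊72330/2131⌋ = 34 − 33 = 1
n=46: ⌊(47·1560+2130)/2131⌋ − ⌊(46·1560+2130)/2131⌋ = ⌊75450/2131⌋ − ⌊73890/2131⌋ = 35 − 34 = 1
n=47: ⌊(48·1560+2130)/2131⌋ − ⌊(47·1560+2130)/2131⌋ = ⌊77010/2131⌋ − ⌊75450/2131⌋ = 36 − 35 = 1
n=48: ⌊(49·1560+2130)/2131⌋ − ⌊(48·1560+2130)/2131⌋ = ⌊78570/2131⌋ − ⌊77010/2131⌋ = 36 − 36 = 0
n=49: ⌊(50·1560+2130)/2131⌋ − ⌊(49·1560+2130)/2131⌋ = ⌊80130/2131⌋ − ⌊78570/2131⌋ = 37 − 36 = 1

11101110111011011101110111011011101110111011011101


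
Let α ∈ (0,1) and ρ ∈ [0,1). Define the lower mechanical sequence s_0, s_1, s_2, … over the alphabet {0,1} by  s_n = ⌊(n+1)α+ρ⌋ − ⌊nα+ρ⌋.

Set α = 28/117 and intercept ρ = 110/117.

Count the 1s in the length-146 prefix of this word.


35

#1s = Σ_{n=0}^{145} s_n = Σ_{n=0}^{145} (⌊(n+1)α+ρ⌋ − ⌊nα+ρ⌋)
the sum telescopes: every ⌊nα+ρ⌋ with 0 < n < 146 appears once with + and once with −, leaving ⌊146α+ρ⌋ − ⌊0·α+ρ⌋
146α + ρ = (146·28 + 110) / 117 = 4198/117
ρ = 110/117
⌊4198/117⌋ = 35,  ⌊110/117⌋ = 0
#1s = 35 − 0 = 35


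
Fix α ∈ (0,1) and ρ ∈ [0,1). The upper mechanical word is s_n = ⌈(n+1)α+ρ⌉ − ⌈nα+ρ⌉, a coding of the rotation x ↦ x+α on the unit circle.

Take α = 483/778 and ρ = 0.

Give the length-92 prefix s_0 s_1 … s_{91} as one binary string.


n=0: ⌈(1·483)/778⌉ − ⌈(0·483)/778⌉ = ⌈483/778⌉ − ⌈0/778⌉ = 1 − 0 = 1
n=1: ⌈(2·483)/778⌉ − ⌈(1·483)/778⌉ = ⌈966/778⌉ − ⌈483/778⌉ = 2 − 1 = 1
n=2: ⌈(3·483)/778⌉ − ⌈(2·483)/778⌉ = ⌈1449/778⌉ − ⌈966/778⌉ = 2 − 2 = 0
n=3: ⌈(4·483)/778⌉ − ⌈(3·483)/778⌉ = ⌈1932/778⌉ − ⌈1449/778⌉ = 3 − 2 = 1
n=4: ⌈(5·483)/778⌉ − ⌈(4·483)/778⌉ = ⌈2415/778⌉ − ⌈1932/778⌉ = 4 − 3 = 1
n=5: ⌈(6·483)/778⌉ − ⌈(5·483)/778⌉ = ⌈2898/778⌉ − ⌈2415/778⌉ = 4 − 4 = 0
n=6: ⌈(7·483)/778⌉ − ⌈(6·483)/778⌉ = ⌈3381/778⌉ − ⌈2898/778⌉ = 5 − 4 = 1
n=7: ⌈(8·483)/778⌉ − ⌈(7·483)/778⌉ = ⌈3864/778⌉ − ⌈3381/778⌉ = 5 − 5 = 0
n=8: ⌈(9·483)/778⌉ − ⌈(8·483)/778⌉ = ⌈4347/778⌉ − ⌈3864/778⌉ = 6 − 5 = 1
n=9: ⌈(10·483)/778⌉ − ⌈(9·483)/778⌉ = ⌈4830/778⌉ − ⌈4347/778⌉ = 7 − 6 = 1
n=10: ⌈(11·483)/778⌉ − ⌈(10·483)/778⌉ = ⌈5313/778⌉ − ⌈4830/778⌉ = 7 − 7 = 0
n=11: ⌈(12·483)/778⌉ − ⌈(11·483)/778⌉ = ⌈5796/778⌉ − ⌈5313/778⌉ = 8 − 7 = 1
n=12: ⌈(13·483)/778⌉ − ⌈(12·483)/778⌉ = ⌈6279/778⌉ − ⌈5796/778⌉ = 9 − 8 = 1
n=13: ⌈(14·483)/778⌉ − ⌈(13·483)/778⌉ = ⌈6762/778⌉ − ⌈6279/778⌉ = 9 − 9 = 0
n=14: ⌈(15·483)/778⌉ − ⌈(14·483)/778⌉ = ⌈7245/778⌉ − ⌈6762/778⌉ = 10 − 9 = 1
n=15: ⌈(16·483)/778⌉ − ⌈(15·483)/778⌉ = ⌈7728/778⌉ − ⌈7245/778⌉ = 10 − 10 = 0
n=16: ⌈(17·483)/778⌉ − ⌈(16·483)/778⌉ = ⌈8211/778⌉ − ⌈7728/778⌉ = 11 − 10 = 1
n=17: ⌈(18·483)/778⌉ − ⌈(17·483)/778⌉ = ⌈8694/778⌉ − ⌈8211/778⌉ = 12 − 11 = 1
n=18: ⌈(19·483)/778⌉ − ⌈(18·483)/778⌉ = ⌈9177/778⌉ − ⌈8694/778⌉ = 12 − 12 = 0
n=19: ⌈(20·483)/778⌉ − ⌈(19·483)/778⌉ = ⌈9660/778⌉ − ⌈9177/778⌉ = 13 − 12 = 1
n=20: ⌈(21·483)/778⌉ − ⌈(20·483)/778⌉ = ⌈10143/778⌉ − ⌈9660/778⌉ = 14 − 13 = 1
n=21: ⌈(22·483)/778⌉ − ⌈(21·483)/778⌉ = ⌈10626/778⌉ − ⌈10143/778⌉ = 14 − 14 = 0
n=22: ⌈(23·483)/778⌉ − ⌈(22·483)/778⌉ = ⌈11109/778⌉ − ⌈10626/778⌉ = 15 − 14 = 1
n=23: ⌈(24·483)/778⌉ − ⌈(23·483)/778⌉ = ⌈11592/778⌉ − ⌈11109/778⌉ = 15 − 15 = 0
n=24: ⌈(25·483)/778⌉ − ⌈(24·483)/778⌉ = ⌈12075/778⌉ − ⌈11592/778⌉ = 16 − 15 = 1
n=25: ⌈(26·483)/778⌉ − ⌈(25·483)/778⌉ = ⌈12558/778⌉ − ⌈12075/778⌉ = 17 − 16 = 1
n=26: ⌈(27·483)/778⌉ − ⌈(26·483)/778⌉ = ⌈13041/778⌉ − ⌈12558/778⌉ = 17 − 17 = 0
n=27: ⌈(28·483)/778⌉ − ⌈(27·483)/778⌉ = ⌈13524/778⌉ − ⌈13041/778⌉ = 18 − 17 = 1
n=28: ⌈(29·483)/778⌉ − ⌈(28·483)/778⌉ = ⌈14007/778⌉ − ⌈13524/778⌉ = 19 − 18 = 1
n=29: ⌈(30·483)/778⌉ − ⌈(29·483)/778⌉ = ⌈14490/778⌉ − ⌈14007/778⌉ = 19 − 19 = 0
n=30: ⌈(31·483)/778⌉ − ⌈(30·483)/778⌉ = ⌈14973/778⌉ − ⌈14490/778⌉ = 20 − 19 = 1
n=31: ⌈(32·483)/778⌉ − ⌈(31·483)/778⌉ = ⌈15456/778⌉ − ⌈14973/778⌉ = 20 − 20 = 0
n=32: ⌈(33·483)/778⌉ − ⌈(32·483)/778⌉ = ⌈15939/778⌉ − ⌈15456/778⌉ = 21 − 20 = 1
n=33: ⌈(34·483)/778⌉ − ⌈(33·483)/778⌉ = ⌈16422/778⌉ − ⌈15939/778⌉ = 22 − 21 = 1
n=34: ⌈(35·483)/778⌉ − ⌈(34·483)/778⌉ = ⌈16905/778⌉ − ⌈16422/778⌉ = 22 − 22 = 0
n=35: ⌈(36·483)/778⌉ − ⌈(35·483)/778⌉ = ⌈17388/778⌉ − ⌈16905/778⌉ = 23 − 22 = 1
n=36: ⌈(37·483)/778⌉ − ⌈(36·483)/778⌉ = ⌈17871/778⌉ − ⌈17388/778⌉ = 23 − 23 = 0
n=37: ⌈(38·483)/778⌉ − ⌈(37·483)/778⌉ = ⌈18354/778⌉ − ⌈17871/778⌉ = 24 − 23 = 1
n=38: ⌈(39·483)/778⌉ − ⌈(38·483)/778⌉ = ⌈18837/778⌉ − ⌈18354/778⌉ = 25 − 24 = 1
n=39: ⌈(40·483)/778⌉ − ⌈(39·483)/778⌉ = ⌈19320/778⌉ − ⌈18837/778⌉ = 25 − 25 = 0
n=40: ⌈(41·483)/778⌉ − ⌈(40·483)/778⌉ = ⌈19803/778⌉ − ⌈19320/778⌉ = 26 − 25 = 1
n=41: ⌈(42·483)/778⌉ − ⌈(41·483)/778⌉ = ⌈20286/778⌉ − ⌈19803/778⌉ = 27 − 26 = 1
n=42: ⌈(43·483)/778⌉ − ⌈(42·483)/778⌉ = ⌈20769/778⌉ − ⌈20286/778⌉ = 27 − 27 = 0
n=43: ⌈(44·483)/778⌉ − ⌈(43·483)/778⌉ = ⌈21252/778⌉ − ⌈20769/778⌉ = 28 − 27 = 1
n=44: ⌈(45·483)/778⌉ − ⌈(44·483)/778⌉ = ⌈21735/778⌉ − ⌈21252/778⌉ = 28 − 28 = 0
n=45: ⌈(46·483)/778⌉ − ⌈(45·483)/778⌉ = ⌈22218/778⌉ − ⌈21735/778⌉ = 29 − 28 = 1
n=46: ⌈(47·483)/778⌉ − ⌈(46·483)/778⌉ = ⌈22701/778⌉ − ⌈22218/778⌉ = 30 − 29 = 1
n=47: ⌈(48·483)/778⌉ − ⌈(47·483)/778⌉ = ⌈23184/778⌉ − ⌈22701/778⌉ = 30 − 30 = 0
n=48: ⌈(49·483)/778⌉ − ⌈(48·483)/778⌉ = ⌈23667/778⌉ − ⌈23184/778⌉ = 31 − 30 = 1
n=49: ⌈(50·483)/778⌉ − ⌈(49·483)/778⌉ = ⌈24150/778⌉ − ⌈23667/778⌉ = 32 − 31 = 1
n=50: ⌈(51·483)/778⌉ − ⌈(50·483)/778⌉ = ⌈24633/778⌉ − ⌈24150/778⌉ = 32 − 32 = 0
n=51: ⌈(52·483)/778⌉ − ⌈(51·483)/778⌉ = ⌈25116/778⌉ − ⌈24633/778⌉ = 33 − 32 = 1
n=52: ⌈(53·483)/778⌉ − ⌈(52·483)/778⌉ = ⌈25599/778⌉ − ⌈25116/778⌉ = 33 − 33 = 0
n=53: ⌈(54·483)/778⌉ − ⌈(53·483)/778⌉ = ⌈26082/778⌉ − ⌈25599/778⌉ = 34 − 33 = 1
n=54: ⌈(55·483)/778⌉ − ⌈(54·483)/778⌉ = ⌈26565/778⌉ − ⌈26082/778⌉ = 35 − 34 = 1
n=55: ⌈(56·483)/778⌉ − ⌈(55·483)/778⌉ = ⌈27048/778⌉ − ⌈26565/778⌉ = 35 − 35 = 0
n=56: ⌈(57·483)/778⌉ − ⌈(56·483)/778⌉ = ⌈27531/778⌉ − ⌈27048/778⌉ = 36 − 35 = 1
n=57: ⌈(58·483)/778⌉ − ⌈(57·483)/778⌉ = ⌈28014/778⌉ − ⌈27531/778⌉ = 37 − 36 = 1
n=58: ⌈(59·483)/778⌉ − ⌈(58·483)/778⌉ = ⌈28497/778⌉ − ⌈28014/778⌉ = 37 − 37 = 0
n=59: ⌈(60·483)/778⌉ − ⌈(59·483)/778⌉ = ⌈28980/778⌉ − ⌈28497/778⌉ = 38 − 37 = 1
n=60: ⌈(61·483)/778⌉ − ⌈(60·483)/778⌉ = ⌈29463/778⌉ − ⌈28980/778⌉ = 38 − 38 = 0
n=61: ⌈(62·483)/778⌉ − ⌈(61·483)/778⌉ = ⌈29946/778⌉ − ⌈29463/778⌉ = 39 − 38 = 1
n=62: ⌈(63·483)/778⌉ − ⌈(62·483)/778⌉ = ⌈30429/778⌉ − ⌈29946/778⌉ = 40 − 39 = 1
n=63: ⌈(64·483)/778⌉ − ⌈(63·483)/778⌉ = ⌈30912/778⌉ − ⌈30429/778⌉ = 40 − 40 = 0
n=64: ⌈(65·483)/778⌉ − ⌈(64·483)/778⌉ = ⌈31395/778⌉ − ⌈30912/778⌉ = 41 − 40 = 1
n=65: ⌈(66·483)/778⌉ − ⌈(65·483)/778⌉ = ⌈31878/778⌉ − ⌈31395/778⌉ = 41 − 41 = 0
n=66: ⌈(67·483)/778⌉ − ⌈(66·483)/778⌉ = ⌈32361/778⌉ − ⌈31878/778⌉ = 42 − 41 = 1
n=67: ⌈(68·483)/778⌉ − ⌈(67·483)/778⌉ = ⌈32844/778⌉ − ⌈32361/778⌉ = 43 − 42 = 1
n=68: ⌈(69·483)/778⌉ − ⌈(68·483)/778⌉ = ⌈33327/778⌉ − ⌈32844/778⌉ = 43 − 43 = 0
n=69: ⌈(70·483)/778⌉ − ⌈(69·483)/778⌉ = ⌈33810/778⌉ − ⌈33327/778⌉ = 44 − 43 = 1
n=70: ⌈(71·483)/778⌉ − ⌈(70·483)/778⌉ = ⌈34293/778⌉ − ⌈33810/778⌉ = 45 − 44 = 1
n=71: ⌈(72·483)/778⌉ − ⌈(71·483)/778⌉ = ⌈34776/778⌉ − ⌈34293/778⌉ = 45 − 45 = 0
n=72: ⌈(73·483)/778⌉ − ⌈(72·483)/778⌉ = ⌈35259/778⌉ − ⌈34776/778⌉ = 46 − 45 = 1
n=73: ⌈(74·483)/778⌉ − ⌈(73·483)/778⌉ = ⌈35742/778⌉ − ⌈35259/778⌉ = 46 − 46 = 0
n=74: ⌈(75·483)/778⌉ − ⌈(74·483)/778⌉ = ⌈36225/778⌉ − ⌈35742/778⌉ = 47 − 46 = 1
n=75: ⌈(76·483)/778⌉ − ⌈(75·483)/778⌉ = ⌈36708/778⌉ − ⌈36225/778⌉ = 48 − 47 = 1
n=76: ⌈(77·483)/778⌉ − ⌈(76·483)/778⌉ = ⌈37191/778⌉ − ⌈36708/778⌉ = 48 − 48 = 0
n=77: ⌈(78·483)/778⌉ − ⌈(77·483)/778⌉ = ⌈37674/778⌉ − ⌈37191/778⌉ = 49 − 48 = 1
n=78: ⌈(79·483)/778⌉ − ⌈(78·483)/778⌉ = ⌈38157/778⌉ − ⌈37674/778⌉ = 50 − 49 = 1
n=79: ⌈(80·483)/778⌉ − ⌈(79·483)/778⌉ = ⌈38640/778⌉ − ⌈38157/778⌉ = 50 − 50 = 0
n=80: ⌈(81·483)/778⌉ − ⌈(80·483)/778⌉ = ⌈39123/778⌉ − ⌈38640/778⌉ = 51 − 50 = 1
n=81: ⌈(82·483)/778⌉ − ⌈(81·483)/778⌉ = ⌈39606/778⌉ − ⌈39123/778⌉ = 51 − 51 = 0
n=82: ⌈(83·483)/778⌉ − ⌈(82·483)/778⌉ = ⌈40089/778⌉ − ⌈39606/778⌉ = 52 − 51 = 1
n=83: ⌈(84·483)/778⌉ − ⌈(83·483)/778⌉ = ⌈40572/778⌉ − ⌈40089/778⌉ = 53 − 52 = 1
n=84: ⌈(85·483)/778⌉ − ⌈(84·483)/778⌉ = ⌈41055/778⌉ − ⌈40572/778⌉ = 53 − 53 = 0
n=85: ⌈(86·483)/778⌉ − ⌈(85·483)/778⌉ = ⌈41538/778⌉ − ⌈41055/778⌉ = 54 − 53 = 1
n=86: ⌈(87·483)/778⌉ − ⌈(86·483)/778⌉ = ⌈42021/778⌉ − ⌈41538/778⌉ = 55 − 54 = 1
n=87: ⌈(88·483)/778⌉ − ⌈(87·483)/778⌉ = ⌈42504/778⌉ − ⌈42021/778⌉ = 55 − 55 = 0
n=88: ⌈(89·483)/778⌉ − ⌈(88·483)/778⌉ = ⌈42987/778⌉ − ⌈42504/778⌉ = 56 − 55 = 1
n=89: ⌈(90·483)/778⌉ − ⌈(89·483)/778⌉ = ⌈43470/778⌉ − ⌈42987/778⌉ = 56 − 56 = 0
n=90: ⌈(91·483)/778⌉ − ⌈(90·483)/778⌉ = ⌈43953/778⌉ − ⌈43470/778⌉ = 57 − 56 = 1
n=91: ⌈(92·483)/778⌉ − ⌈(91·483)/778⌉ = ⌈44436/778⌉ − ⌈43953/778⌉ = 58 − 57 = 1

11011010110110101101101011011010110101101101011011010110110101101011011010110110101101101011


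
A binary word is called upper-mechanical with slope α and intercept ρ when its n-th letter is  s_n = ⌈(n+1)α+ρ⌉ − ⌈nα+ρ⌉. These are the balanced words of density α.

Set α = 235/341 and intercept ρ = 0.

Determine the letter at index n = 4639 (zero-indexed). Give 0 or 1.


(n+1)α + ρ = (4640·235) / 341 = 1090400/341
nα + ρ     = (4639·235) / 341 = 1090165/341
⌈1090400/341⌉ = 3198,  ⌈1090165/341⌉ = 3197
s_{4639} = 3198 − 3197 = 1

1


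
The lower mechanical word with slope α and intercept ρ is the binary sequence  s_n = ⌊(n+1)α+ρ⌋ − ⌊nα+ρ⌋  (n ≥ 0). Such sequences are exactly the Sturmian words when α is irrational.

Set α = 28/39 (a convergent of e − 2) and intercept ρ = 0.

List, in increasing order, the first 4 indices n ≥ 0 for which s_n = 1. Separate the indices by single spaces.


n=0: ⌊28/39⌋−⌊0/39⌋ = 0−0 = 0
n=1: ⌊56/39⌋−⌊28/39⌋ = 1−0 = 1  ← one
n=2: ⌊84/39⌋−⌊56/39⌋ = 2−1 = 1  ← one
n=3: ⌊112/39⌋−⌊84/39⌋ = 2−2 = 0
n=4: ⌊140/39⌋−⌊112/39⌋ = 3−2 = 1  ← one
n=5: ⌊168/39⌋−⌊140/39⌋ = 4−3 = 1  ← one
positions of the first 4 ones: 1 2 4 5

1 2 4 5


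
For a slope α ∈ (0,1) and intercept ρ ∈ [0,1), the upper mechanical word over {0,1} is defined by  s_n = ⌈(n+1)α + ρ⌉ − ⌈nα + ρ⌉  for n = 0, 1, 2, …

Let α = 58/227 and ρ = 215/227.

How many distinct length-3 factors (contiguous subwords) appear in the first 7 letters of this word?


4

t_n = ⌈(n·58+215)/227⌉ for n = 0 … 7:
  n=0…7: ⌈215/227⌉=1 ⌈273/227⌉=2 ⌈331/227⌉=2 ⌈389/227⌉=2 ⌈447/227⌉=2 ⌈505/227⌉=3 ⌈563/227⌉=3 ⌈621/227⌉=3
s_n = t_(n+1) − t_n for n = 0 … 6 gives
prefix = 1000100
slide a length-3 window over [0..2] … [4..6] (5 windows); first occurrence of each distinct factor:
  [  0..  2] 100
  [  1..  3] 000
  [  2..  4] 001
  [  3..  5] 010
  (the other 1 window repeats one of these)
distinct factors: {000, 001, 010, 100}
count = 4  (Sturmian bound for length 3 is 4)


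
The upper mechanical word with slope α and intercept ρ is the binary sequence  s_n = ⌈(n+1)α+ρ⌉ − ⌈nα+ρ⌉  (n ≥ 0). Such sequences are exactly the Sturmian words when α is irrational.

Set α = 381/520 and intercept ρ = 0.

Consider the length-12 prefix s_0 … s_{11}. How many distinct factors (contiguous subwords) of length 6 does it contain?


4

t_n = ⌈(n·381)/520⌉ for n = 0 … 12:
  n=0…9: ⌈0/520⌉=0 ⌈381/520⌉=1 ⌈762/520⌉=2 ⌈1143/520⌉=3 ⌈1524/520⌉=3 ⌈1905/520⌉=4 ⌈2286/520⌉=5 ⌈2667/520⌉=6 ⌈3048/520⌉=6 ⌈3429/520⌉=7
  n=10…12: ⌈3810/520⌉=8 ⌈4191/520⌉=9 ⌈4572/520⌉=9
s_n = t_(n+1) − t_n for n = 0 … 11 gives
prefix = 111011101110
slide a length-6 window over [0..5] … [6..11] (7 windows); first occurrence of each distinct factor:
  [  0..  5] 111011
  [  1..  6] 110111
  [  2..  7] 101110
  [  3..  8] 011101
  (the other 3 windows repeat one of these)
distinct factors: {011101, 101110, 110111, 111011}
count = 4  (Sturmian bound for length 6 is 7)


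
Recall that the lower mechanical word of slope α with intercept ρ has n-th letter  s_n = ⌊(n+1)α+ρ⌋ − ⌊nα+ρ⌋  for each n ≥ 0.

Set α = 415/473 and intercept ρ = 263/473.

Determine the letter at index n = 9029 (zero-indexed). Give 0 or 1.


1

(n+1)α + ρ = (9030·415 + 263) / 473 = 3747713/473
nα + ρ     = (9029·415 + 263) / 473 = 3747298/473
⌊3747713/473⌋ = 7923,  ⌊3747298/473⌋ = 7922
s_{9029} = 7923 − 7922 = 1


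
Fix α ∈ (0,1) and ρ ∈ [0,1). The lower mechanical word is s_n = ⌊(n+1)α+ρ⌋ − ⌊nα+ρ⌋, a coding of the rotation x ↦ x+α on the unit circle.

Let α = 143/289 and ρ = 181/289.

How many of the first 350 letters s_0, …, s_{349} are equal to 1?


#1s = Σ_{n=0}^{349} s_n = Σ_{n=0}^{349} (⌊(n+1)α+ρ⌋ − ⌊nα+ρ⌋)
the sum telescopes: every ⌊nα+ρ⌋ with 0 < n < 350 appears once with + and once with −, leaving ⌊350α+ρ⌋ − ⌊0·α+ρ⌋
350α + ρ = (350·143 + 181) / 289 = 50231/289
ρ = 181/289
⌊50231/289⌋ = 173,  ⌊181/289⌋ = 0
#1s = 173 − 0 = 173

173


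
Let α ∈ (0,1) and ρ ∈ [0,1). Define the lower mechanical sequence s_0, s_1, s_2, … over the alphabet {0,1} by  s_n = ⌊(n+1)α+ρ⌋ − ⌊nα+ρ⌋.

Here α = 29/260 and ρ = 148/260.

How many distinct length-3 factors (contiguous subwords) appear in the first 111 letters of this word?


4

t_n = ⌊(n·29+148)/260⌋ for n = 0 … 111:
  n=0…9: ⌊148/260⌋=0 ⌊177/260⌋=0 ⌊206/260⌋=0 ⌊235/260⌋=0 ⌊264/260⌋=1 ⌊293/260⌋=1 ⌊322/260⌋=1 ⌊351/260⌋=1 ⌊380/260⌋=1 ⌊409/260⌋=1
  n=10…19: ⌊438/260⌋=1 ⌊467/260⌋=1 ⌊496/260⌋=1 ⌊525/260⌋=2 ⌊554/260⌋=2 ⌊583/260⌋=2 ⌊612/260⌋=2 ⌊641/260⌋=2 ⌊670/260⌋=2 ⌊699/260⌋=2
  n=20…29: ⌊728/260⌋=2 ⌊757/260⌋=2 ⌊786/260⌋=3 ⌊815/260⌋=3 ⌊844/260⌋=3 ⌊873/260⌋=3 ⌊902/260⌋=3 ⌊931/260⌋=3 ⌊960/260⌋=3 ⌊989/260⌋=3
  n=30…39: ⌊1018/260⌋=3 ⌊1047/260⌋=4 ⌊1076/260⌋=4 ⌊1105/260⌋=4 ⌊1134/260⌋=4 ⌊1163/260⌋=4 ⌊1192/260⌋=4 ⌊1221/260⌋=4 ⌊1250/260⌋=4 ⌊1279/260⌋=4
  n=40…49: ⌊1308/260⌋=5 ⌊1337/260⌋=5 ⌊1366/260⌋=5 ⌊1395/260⌋=5 ⌊1424/260⌋=5 ⌊1453/260⌋=5 ⌊1482/260⌋=5 ⌊1511/260⌋=5 ⌊1540/260⌋=5 ⌊1569/260⌋=6
  n=50…59: ⌊1598/260⌋=6 ⌊1627/260⌋=6 ⌊1656/260⌋=6 ⌊1685/260⌋=6 ⌊1714/260⌋=6 ⌊1743/260⌋=6 ⌊1772/260⌋=6 ⌊1801/260⌋=6 ⌊1830/260⌋=7 ⌊1859/260⌋=7
  n=60…69: ⌊1888/260⌋=7 ⌊1917/260⌋=7 ⌊1946/260⌋=7 ⌊1975/260⌋=7 ⌊2004/260⌋=7 ⌊2033/260⌋=7 ⌊2062/260⌋=7 ⌊2091/260⌋=8 ⌊2120/260⌋=8 ⌊2149/260⌋=8
  n=70…79: ⌊2178/260⌋=8 ⌊2207/260⌋=8 ⌊2236/260⌋=8 ⌊2265/260⌋=8 ⌊2294/260⌋=8 ⌊2323/260⌋=8 ⌊2352/260⌋=9 ⌊2381/260⌋=9 ⌊2410/260⌋=9 ⌊2439/260⌋=9
  n=80…89: ⌊2468/260⌋=9 ⌊2497/260⌋=9 ⌊2526/260⌋=9 ⌊2555/260⌋=9 ⌊2584/260⌋=9 ⌊2613/260⌋=10 ⌊2642/260⌋=10 ⌊2671/260⌋=10 ⌊2700/260⌋=10 ⌊2729/260⌋=10
  n=90…99: ⌊2758/260⌋=10 ⌊2787/260⌋=10 ⌊2816/260⌋=10 ⌊2845/260⌋=10 ⌊2874/260⌋=11 ⌊2903/260⌋=11 ⌊2932/260⌋=11 ⌊2961/260⌋=11 ⌊2990/260⌋=11 ⌊3019/260⌋=11
  n=100…109: ⌊3048/260⌋=11 ⌊3077/260⌋=11 ⌊3106/260⌋=11 ⌊3135/260⌋=12 ⌊3164/260⌋=12 ⌊3193/260⌋=12 ⌊3222/260⌋=12 ⌊3251/260⌋=12 ⌊3280/260⌋=12 ⌊3309/260⌋=12
  n=110…111: ⌊3338/260⌋=12 ⌊3367/260⌋=12
s_n = t_(n+1) − t_n for n = 0 … 110 gives
prefix = 000100000000100000000100000000100000000100000000100000000100000000100000000100000000100000000100000000100000000
slide a length-3 window over [0..2] … [108..110] (109 windows); first occurrence of each distinct factor:
  [  0..  2] 000
  [  1..  3] 001
  [  2..  4] 010
  [  3..  5] 100
  (the other 105 windows repeat one of these)
distinct factors: {000, 001, 010, 100}
count = 4  (Sturmian bound for length 3 is 4)


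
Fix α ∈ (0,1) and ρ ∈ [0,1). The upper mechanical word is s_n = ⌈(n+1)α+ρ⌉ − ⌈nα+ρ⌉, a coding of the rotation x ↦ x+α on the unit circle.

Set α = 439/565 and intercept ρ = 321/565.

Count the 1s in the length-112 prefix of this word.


87

#1s = Σ_{n=0}^{111} s_n = Σ_{n=0}^{111} (⌈(n+1)α+ρ⌉ − ⌈nα+ρ⌉)
the sum telescopes: every ⌈nα+ρ⌉ with 0 < n < 112 appears once with + and once with −, leaving ⌈112α+ρ⌉ − ⌈0·α+ρ⌉
112α + ρ = (112·439 + 321) / 565 = 49489/565
ρ = 321/565
⌈49489/565⌉ = 88,  ⌈321/565⌉ = 1
#1s = 88 − 1 = 87


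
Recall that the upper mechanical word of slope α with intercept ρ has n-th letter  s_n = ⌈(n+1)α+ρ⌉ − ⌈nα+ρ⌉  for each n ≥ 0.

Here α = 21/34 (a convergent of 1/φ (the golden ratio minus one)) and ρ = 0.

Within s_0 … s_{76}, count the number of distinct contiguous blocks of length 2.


t_n = ⌈(n·21)/34⌉ for n = 0 … 77:
  n=0…9: ⌈0/34⌉=0 ⌈21/34⌉=1 ⌈42/34⌉=2 ⌈63/34⌉=2 ⌈84/34⌉=3 ⌈105/34⌉=4 ⌈126/34⌉=4 ⌈147/34⌉=5 ⌈168/34⌉=5 ⌈189/34⌉=6
  n=10…19: ⌈210/34⌉=7 ⌈231/34⌉=7 ⌈252/34⌉=8 ⌈273/34⌉=9 ⌈294/34⌉=9 ⌈315/34⌉=10 ⌈336/34⌉=10 ⌈357/34⌉=11 ⌈378/34⌉=12 ⌈399/34⌉=12
  n=20…29: ⌈420/34⌉=13 ⌈441/34⌉=13 ⌈462/34⌉=14 ⌈483/34⌉=15 ⌈504/34⌉=15 ⌈525/34⌉=16 ⌈546/34⌉=17 ⌈567/34⌉=17 ⌈588/34⌉=18 ⌈609/34⌉=18
  n=30…39: ⌈630/34⌉=19 ⌈651/34⌉=20 ⌈672/34⌉=20 ⌈693/34⌉=21 ⌈714/34⌉=21 ⌈735/34⌉=22 ⌈756/34⌉=23 ⌈777/34⌉=23 ⌈798/34⌉=24 ⌈819/34⌉=25
  n=40…49: ⌈840/34⌉=25 ⌈861/34⌉=26 ⌈882/34⌉=26 ⌈903/34⌉=27 ⌈924/34⌉=28 ⌈945/34⌉=28 ⌈966/34⌉=29 ⌈987/34⌉=30 ⌈1008/34⌉=30 ⌈1029/34⌉=31
  n=50…59: ⌈1050/34⌉=31 ⌈1071/34⌉=32 ⌈1092/34⌉=33 ⌈1113/34⌉=33 ⌈1134/34⌉=34 ⌈1155/34⌉=34 ⌈1176/34⌉=35 ⌈1197/34⌉=36 ⌈1218/34⌉=36 ⌈1239/34⌉=37
  n=60…69: ⌈1260/34⌉=38 ⌈1281/34⌉=38 ⌈1302/34⌉=39 ⌈1323/34⌉=39 ⌈1344/34⌉=40 ⌈1365/34⌉=41 ⌈1386/34⌉=41 ⌈1407/34⌉=42 ⌈1428/34⌉=42 ⌈1449/34⌉=43
  n=70…77: ⌈1470/34⌉=44 ⌈1491/34⌉=44 ⌈1512/34⌉=45 ⌈1533/34⌉=46 ⌈1554/34⌉=46 ⌈1575/34⌉=47 ⌈1596/34⌉=47 ⌈1617/34⌉=48
s_n = t_(n+1) − t_n for n = 0 … 76 gives
prefix = 11011010110110101101011011010110101101101011011010110101101101011010110110101
slide a length-2 window over [0..1] … [75..76] (76 windows); first occurrence of each distinct factor:
  [  0..  1] 11
  [  1..  2] 10
  [  2..  3] 01
  (the other 73 windows repeat one of these)
distinct factors: {01, 10, 11}
count = 3  (Sturmian bound for length 2 is 3)

3


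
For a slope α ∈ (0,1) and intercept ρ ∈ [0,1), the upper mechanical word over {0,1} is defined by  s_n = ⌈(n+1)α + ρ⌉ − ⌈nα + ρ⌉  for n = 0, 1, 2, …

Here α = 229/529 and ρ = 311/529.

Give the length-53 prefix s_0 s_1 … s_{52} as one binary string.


10010101001010100101010010101010010101001010100101010

n=0: ⌈(1·229+311)/529⌉ − ⌈(0·229+311)/529⌉ = ⌈540/529⌉ − ⌈311/529⌉ = 2 − 1 = 1
n=1: ⌈(2·229+311)/529⌉ − ⌈(1·229+311)/529⌉ = ⌈769/529⌉ − ⌈540/529⌉ = 2 − 2 = 0
n=2: ⌈(3·229+311)/529⌉ − ⌈(2·229+311)/529⌉ = ⌈998/529⌉ − ⌈769/529⌉ = 2 − 2 = 0
n=3: ⌈(4·229+311)/529⌉ − ⌈(3·229+311)/529⌉ = ⌈1227/529⌉ − ⌈998/529⌉ = 3 − 2 = 1
n=4: ⌈(5·229+311)/529⌉ − ⌈(4·229+311)/529⌉ = ⌈1456/529⌉ − ⌈1227/529⌉ = 3 − 3 = 0
n=5: ⌈(6·229+311)/529⌉ − ⌈(5·229+311)/529⌉ = ⌈1685/529⌉ − ⌈1456/529⌉ = 4 − 3 = 1
n=6: ⌈(7·229+311)/529⌉ − ⌈(6·229+311)/529⌉ = ⌈1914/529⌉ − ⌈1685/529⌉ = 4 − 4 = 0
n=7: ⌈(8·229+311)/529⌉ − ⌈(7·229+311)/529⌉ = ⌈2143/529⌉ − ⌈1914/529⌉ = 5 − 4 = 1
n=8: ⌈(9·229+311)/529⌉ − ⌈(8·229+311)/529⌉ = ⌈2372/529⌉ − ⌈2143/529⌉ = 5 − 5 = 0
n=9: ⌈(10·229+311)/529⌉ − ⌈(9·229+311)/529⌉ = ⌈2601/529⌉ − ⌈2372/529⌉ = 5 − 5 = 0
n=10: ⌈(11·229+311)/529⌉ − ⌈(10·229+311)/529⌉ = ⌈2830/529⌉ − ⌈2601/529⌉ = 6 − 5 = 1
n=11: ⌈(12·229+311)/529⌉ − ⌈(11·229+311)/529⌉ = ⌈3059/529⌉ − ⌈2830/529⌉ = 6 − 6 = 0
n=12: ⌈(13·229+311)/529⌉ − ⌈(12·229+311)/529⌉ = ⌈3288/529⌉ − ⌈3059/529⌉ = 7 − 6 = 1
n=13: ⌈(14·229+311)/529⌉ − ⌈(13·229+311)/529⌉ = ⌈3517/529⌉ − ⌈3288/529⌉ = 7 − 7 = 0
n=14: ⌈(15·229+311)/529⌉ − ⌈(14·229+311)/529⌉ = ⌈3746/529⌉ − ⌈3517/529⌉ = 8 − 7 = 1
n=15: ⌈(16·229+311)/529⌉ − ⌈(15·229+311)/529⌉ = ⌈3975/529⌉ − ⌈3746/529⌉ = 8 − 8 = 0
n=16: ⌈(17·229+311)/529⌉ − ⌈(16·229+311)/529⌉ = ⌈4204/529⌉ − ⌈3975/529⌉ = 8 − 8 = 0
n=17: ⌈(18·229+311)/529⌉ − ⌈(17·229+311)/529⌉ = ⌈4433/529⌉ − ⌈4204/529⌉ = 9 − 8 = 1
n=18: ⌈(19·229+311)/529⌉ − ⌈(18·229+311)/529⌉ = ⌈4662/529⌉ − ⌈4433/529⌉ = 9 − 9 = 0
n=19: ⌈(20·229+311)/529⌉ − ⌈(19·229+311)/529⌉ = ⌈4891/529⌉ − ⌈4662/529⌉ = 10 − 9 = 1
n=20: ⌈(21·229+311)/529⌉ − ⌈(20·229+311)/529⌉ = ⌈5120/529⌉ − ⌈4891/529⌉ = 10 − 10 = 0
n=21: ⌈(22·229+311)/529⌉ − ⌈(21·229+311)/529⌉ = ⌈5349/529⌉ − ⌈5120/529⌉ = 11 − 10 = 1
n=22: ⌈(23·229+311)/529⌉ − ⌈(22·229+311)/529⌉ = ⌈5578/529⌉ − ⌈5349/529⌉ = 11 − 11 = 0
n=23: ⌈(24·229+311)/529⌉ − ⌈(23·229+311)/529⌉ = ⌈5807/529⌉ − ⌈5578/529⌉ = 11 − 11 = 0
n=24: ⌈(25·229+311)/529⌉ − ⌈(24·229+311)/529⌉ = ⌈6036/529⌉ − ⌈5807/529⌉ = 12 − 11 = 1
n=25: ⌈(26·229+311)/529⌉ − ⌈(25·229+311)/529⌉ = ⌈6265/529⌉ − ⌈6036/529⌉ = 12 − 12 = 0
n=26: ⌈(27·229+311)/529⌉ − ⌈(26·229+311)/529⌉ = ⌈6494/529⌉ − ⌈6265/529⌉ = 13 − 12 = 1
n=27: ⌈(28·229+311)/529⌉ − ⌈(27·229+311)/529⌉ = ⌈6723/529⌉ − ⌈6494/529⌉ = 13 − 13 = 0
n=28: ⌈(29·229+311)/529⌉ − ⌈(28·229+311)/529⌉ = ⌈6952/529⌉ − ⌈6723/529⌉ = 14 − 13 = 1
n=29: ⌈(30·229+311)/529⌉ − ⌈(29·229+311)/529⌉ = ⌈7181/529⌉ − ⌈6952/529⌉ = 14 − 14 = 0
n=30: ⌈(31·229+311)/529⌉ − ⌈(30·229+311)/529⌉ = ⌈7410/529⌉ − ⌈7181/529⌉ = 15 − 14 = 1
n=31: ⌈(32·229+311)/529⌉ − ⌈(31·229+311)/529⌉ = ⌈7639/529⌉ − ⌈7410/529⌉ = 15 − 15 = 0
n=32: ⌈(33·229+311)/529⌉ − ⌈(32·229+311)/529⌉ = ⌈7868/529⌉ − ⌈7639/529⌉ = 15 − 15 = 0
n=33: ⌈(34·229+311)/529⌉ − ⌈(33·229+311)/529⌉ = ⌈8097/529⌉ − ⌈7868/529⌉ = 16 − 15 = 1
n=34: ⌈(35·229+311)/529⌉ − ⌈(34·229+311)/529⌉ = ⌈8326/529⌉ − ⌈8097/529⌉ = 16 − 16 = 0
n=35: ⌈(36·229+311)/529⌉ − ⌈(35·229+311)/529⌉ = ⌈8555/529⌉ − ⌈8326/529⌉ = 17 − 16 = 1
n=36: ⌈(37·229+311)/529⌉ − ⌈(36·229+311)/529⌉ = ⌈8784/529⌉ − ⌈8555/529⌉ = 17 − 17 = 0
n=37: ⌈(38·229+311)/529⌉ − ⌈(37·229+311)/529⌉ = ⌈9013/529⌉ − ⌈8784/529⌉ = 18 − 17 = 1
n=38: ⌈(39·229+311)/529⌉ − ⌈(38·229+311)/529⌉ = ⌈9242/529⌉ − ⌈9013/529⌉ = 18 − 18 = 0
n=39: ⌈(40·229+311)/529⌉ − ⌈(39·229+311)/529⌉ = ⌈9471/529⌉ − ⌈9242/529⌉ = 18 − 18 = 0
n=40: ⌈(41·229+311)/529⌉ − ⌈(40·229+311)/529⌉ = ⌈9700/529⌉ − ⌈9471/529⌉ = 19 − 18 = 1
n=41: ⌈(42·229+311)/529⌉ − ⌈(41·229+311)/529⌉ = ⌈9929/529⌉ − ⌈9700/529⌉ = 19 − 19 = 0
n=42: ⌈(43·229+311)/529⌉ − ⌈(42·229+311)/529⌉ = ⌈10158/529⌉ − ⌈9929/529⌉ = 20 − 19 = 1
n=43: ⌈(44·229+311)/529⌉ − ⌈(43·229+311)/529⌉ = ⌈10387/529⌉ − ⌈10158/529⌉ = 20 − 20 = 0
n=44: ⌈(45·229+311)/529⌉ − ⌈(44·229+311)/529⌉ = ⌈10616/529⌉ − ⌈10387/529⌉ = 21 − 20 = 1
n=45: ⌈(46·229+311)/529⌉ − ⌈(45·229+311)/529⌉ = ⌈10845/529⌉ − ⌈10616/529⌉ = 21 − 21 = 0
n=46: ⌈(47·229+311)/529⌉ − ⌈(46·229+311)/529⌉ = ⌈11074/529⌉ − ⌈10845/529⌉ = 21 − 21 = 0
n=47: ⌈(48·229+311)/529⌉ − ⌈(47·229+311)/529⌉ = ⌈11303/529⌉ − ⌈11074/529⌉ = 22 − 21 = 1
n=48: ⌈(49·229+311)/529⌉ − ⌈(48·229+311)/529⌉ = ⌈11532/529⌉ − ⌈11303/529⌉ = 22 − 22 = 0
n=49: ⌈(50·229+311)/529⌉ − ⌈(49·229+311)/529⌉ = ⌈11761/529⌉ − ⌈11532/529⌉ = 23 − 22 = 1
n=50: ⌈(51·229+311)/529⌉ − ⌈(50·229+311)/529⌉ = ⌈11990/529⌉ − ⌈11761/529⌉ = 23 − 23 = 0
n=51: ⌈(52·229+311)/529⌉ − ⌈(51·229+311)/529⌉ = ⌈12219/529⌉ − ⌈11990/529⌉ = 24 − 23 = 1
n=52: ⌈(53·229+311)/529⌉ − ⌈(52·229+311)/529⌉ = ⌈12448/529⌉ − ⌈12219/529⌉ = 24 − 24 = 0


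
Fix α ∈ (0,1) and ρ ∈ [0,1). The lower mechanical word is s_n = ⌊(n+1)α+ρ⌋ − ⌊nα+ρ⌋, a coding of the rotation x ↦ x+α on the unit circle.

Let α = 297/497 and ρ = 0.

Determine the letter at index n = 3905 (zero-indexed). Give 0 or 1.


1

(n+1)α + ρ = (3906·297) / 497 = 1160082/497
nα + ρ     = (3905·297) / 497 = 1159785/497
⌊1160082/497⌋ = 2334,  ⌊1159785/497⌋ = 2333
s_{3905} = 2334 − 2333 = 1


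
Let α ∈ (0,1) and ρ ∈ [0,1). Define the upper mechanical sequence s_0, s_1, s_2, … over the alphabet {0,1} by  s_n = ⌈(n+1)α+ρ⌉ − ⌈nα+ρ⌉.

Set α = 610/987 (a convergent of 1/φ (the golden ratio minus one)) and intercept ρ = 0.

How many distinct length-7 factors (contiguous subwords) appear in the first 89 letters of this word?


8

t_n = ⌈(n·610)/987⌉ for n = 0 … 89:
  n=0…9: ⌈0/987⌉=0 ⌈610/987⌉=1 ⌈1220/987⌉=2 ⌈1830/987⌉=2 ⌈2440/987⌉=3 ⌈3050/987⌉=4 ⌈3660/987⌉=4 ⌈4270/987⌉=5 ⌈4880/987⌉=5 ⌈5490/987⌉=6
  n=10…19: ⌈6100/987⌉=7 ⌈6710/987⌉=7 ⌈7320/987⌉=8 ⌈7930/987⌉=9 ⌈8540/987⌉=9 ⌈9150/987⌉=10 ⌈9760/987⌉=10 ⌈10370/987⌉=11 ⌈10980/987⌉=12 ⌈11590/987⌉=12
  n=20…29: ⌈12200/987⌉=13 ⌈12810/987⌉=13 ⌈13420/987⌉=14 ⌈14030/987⌉=15 ⌈14640/987⌉=15 ⌈15250/987⌉=16 ⌈15860/987⌉=17 ⌈16470/987⌉=17 ⌈17080/987⌉=18 ⌈17690/987⌉=18
  n=30…39: ⌈18300/987⌉=19 ⌈18910/987⌉=20 ⌈19520/987⌉=20 ⌈20130/987⌉=21 ⌈20740/987⌉=22 ⌈21350/987⌉=22 ⌈21960/987⌉=23 ⌈22570/987⌉=23 ⌈23180/987⌉=24 ⌈23790/987⌉=25
  n=40…49: ⌈24400/987⌉=25 ⌈25010/987⌉=26 ⌈25620/987⌉=26 ⌈26230/987⌉=27 ⌈26840/987⌉=28 ⌈27450/987⌉=28 ⌈28060/987⌉=29 ⌈28670/987⌉=30 ⌈29280/987⌉=30 ⌈29890/987⌉=31
  n=50…59: ⌈30500/987⌉=31 ⌈31110/987⌉=32 ⌈31720/987⌉=33 ⌈32330/987⌉=33 ⌈32940/987⌉=34 ⌈33550/987⌉=34 ⌈34160/987⌉=35 ⌈34770/987⌉=36 ⌈35380/987⌉=36 ⌈35990/987⌉=37
  n=60…69: ⌈36600/987⌉=38 ⌈37210/987⌉=38 ⌈37820/987⌉=39 ⌈38430/987⌉=39 ⌈39040/987⌉=40 ⌈39650/987⌉=41 ⌈40260/987⌉=41 ⌈40870/987⌉=42 ⌈41480/987⌉=43 ⌈42090/987⌉=43
  n=70…79: ⌈42700/987⌉=44 ⌈43310/987⌉=44 ⌈43920/987⌉=45 ⌈44530/987⌉=46 ⌈45140/987⌉=46 ⌈45750/987⌉=47 ⌈46360/987⌉=47 ⌈46970/987⌉=48 ⌈47580/987⌉=49 ⌈48190/987⌉=49
  n=80…89: ⌈48800/987⌉=50 ⌈49410/987⌉=51 ⌈50020/987⌉=51 ⌈50630/987⌉=52 ⌈51240/987⌉=52 ⌈51850/987⌉=53 ⌈52460/987⌉=54 ⌈53070/987⌉=54 ⌈53680/987⌉=55 ⌈54290/987⌉=56
s_n = t_(n+1) − t_n for n = 0 … 88 gives
prefix = 11011010110110101101011011010110110101101011011010110101101101011011010110101101101011011
slide a length-7 window over [0..6] … [82..88] (83 windows); first occurrence of each distinct factor:
  [  0..  6] 1101101
  [  1..  7] 1011010
  [  2..  8] 0110101
  [  3..  9] 1101011
  [  4.. 10] 1010110
  [  5.. 11] 0101101
  [  6.. 12] 1011011
  [  7.. 13] 0110110
  (the other 75 windows repeat one of these)
distinct factors: {0101101, 0110101, 0110110, 1010110, 1011010, 1011011, 1101011, 1101101}
count = 8  (Sturmian bound for length 7 is 8)
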